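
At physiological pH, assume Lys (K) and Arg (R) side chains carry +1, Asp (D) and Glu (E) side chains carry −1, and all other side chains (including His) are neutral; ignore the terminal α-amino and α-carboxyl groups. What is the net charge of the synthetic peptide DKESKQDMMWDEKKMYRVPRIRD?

+1

Positive (K, R): K2, K5, K13, K14, R17, R20, R22 → +7.
Negative (D, E): D1, E3, D7, D11, E12, D23 → −6.
Net charge = (+7) + (−6) = +1.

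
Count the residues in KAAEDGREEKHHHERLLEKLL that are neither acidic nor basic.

7

Acidic: D, E. Basic: K, R, H. All other residues are neither.
Matching residues: A2, A3, G6, L16, L17, L20, L21.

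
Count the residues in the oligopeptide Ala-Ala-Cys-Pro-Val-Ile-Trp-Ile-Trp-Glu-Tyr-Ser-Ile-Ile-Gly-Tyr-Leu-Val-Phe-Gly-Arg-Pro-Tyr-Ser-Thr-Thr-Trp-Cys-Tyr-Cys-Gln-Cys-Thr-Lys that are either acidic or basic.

3

Acidic: D, E. Basic: H, K, R.
Acidic residues here: Glu10 (1).
Basic residues here: Arg21, Lys34 (2).
The two groups share no amino acid, so total = 1 + 2 = 3.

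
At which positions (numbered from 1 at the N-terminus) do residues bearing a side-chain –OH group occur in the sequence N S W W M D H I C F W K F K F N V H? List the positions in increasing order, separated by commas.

2

S, T, and Y are the three residues with a side-chain hydroxyl.
Matching residues: S2.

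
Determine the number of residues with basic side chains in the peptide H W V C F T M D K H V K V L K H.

The basic amino acids are Lys (K), Arg (R), and His (H).
Matching residues: H1, K9, H10, K12, K15, H16.

6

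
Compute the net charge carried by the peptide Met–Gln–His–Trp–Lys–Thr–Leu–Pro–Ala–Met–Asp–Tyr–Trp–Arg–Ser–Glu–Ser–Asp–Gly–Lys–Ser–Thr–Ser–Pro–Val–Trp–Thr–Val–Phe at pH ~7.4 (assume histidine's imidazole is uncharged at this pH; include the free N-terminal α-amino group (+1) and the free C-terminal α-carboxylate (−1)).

Near pH 7.4, K and R contribute +1 each, D and E contribute −1 each, and every other side chain (His included, as stated) is uncharged.
Positive (K, R): Lys5, Arg14, Lys20 → +3.
Negative (D, E): Asp11, Glu16, Asp18 → −3.
The N-terminus (+1) and C-terminus (−1) cancel.
Net charge = (+3) + (−3) = 0.

0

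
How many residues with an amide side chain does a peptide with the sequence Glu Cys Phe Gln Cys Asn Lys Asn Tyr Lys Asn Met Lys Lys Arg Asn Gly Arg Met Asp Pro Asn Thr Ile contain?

6

Only N (asparagine) and Q (glutamine) carry a side-chain carboxamide.
Matching residues: Gln4, Asn6, Asn8, Asn11, Asn16, Asn22.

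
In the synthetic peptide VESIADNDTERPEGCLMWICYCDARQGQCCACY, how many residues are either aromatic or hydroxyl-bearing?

5

Aromatic: F, W, Y. Hydroxyl-bearing: S, T, Y.
Aromatic residues here: W18, Y21, Y33 (3).
Hydroxyl-bearing residues here: S3, T9, Y21, Y33 (4).
Y is in both groups, so the 2 Y residues must not be double-counted.
Total = 3 + 4 − 2 = 5.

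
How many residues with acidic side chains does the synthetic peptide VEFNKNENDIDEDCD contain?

7

Aspartate (D) and glutamate (E) have carboxylic-acid side chains and are the acidic amino acids.
Matching residues: E2, E7, D9, D11, E12, D13, D15.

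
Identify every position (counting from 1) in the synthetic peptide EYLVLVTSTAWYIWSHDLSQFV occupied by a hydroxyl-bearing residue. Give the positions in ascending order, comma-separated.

Serine (S), threonine (T), and tyrosine (Y) each carry a hydroxyl group on the side chain.
Matching residues: Y2, T7, S8, T9, Y12, S15, S19.

2, 7, 8, 9, 12, 15, 19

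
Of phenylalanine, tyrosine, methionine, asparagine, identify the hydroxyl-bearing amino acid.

S, T, and Y are the three residues with a side-chain hydroxyl.
Of the listed options, only tyrosine belongs to this group.

tyrosine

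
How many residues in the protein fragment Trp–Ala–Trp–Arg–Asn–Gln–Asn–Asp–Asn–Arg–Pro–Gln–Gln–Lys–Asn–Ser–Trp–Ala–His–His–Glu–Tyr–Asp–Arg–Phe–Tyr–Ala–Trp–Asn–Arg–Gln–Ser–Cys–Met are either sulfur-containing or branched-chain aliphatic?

Sulfur-containing: C, M. Branched-chain aliphatic: I, L, V.
Sulfur-containing residues here: Cys33, Met34 (2).
Branched-chain aliphatic residues here: none (0).
The two groups share no amino acid, so total = 2 + 0 = 2.

2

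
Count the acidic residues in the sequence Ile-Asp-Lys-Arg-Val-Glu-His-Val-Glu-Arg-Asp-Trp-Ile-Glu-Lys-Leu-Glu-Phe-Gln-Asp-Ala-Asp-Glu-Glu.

10

Only D (aspartate) and E (glutamate) carry a side-chain carboxylic acid.
Matching residues: Asp2, Glu6, Glu9, Asp11, Glu14, Glu17, Asp20, Asp22, Glu23, Glu24.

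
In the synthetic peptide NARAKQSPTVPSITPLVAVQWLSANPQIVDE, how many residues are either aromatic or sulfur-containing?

1

Aromatic: F, W, Y. Sulfur-containing: C, M.
Aromatic residues here: W21 (1).
Sulfur-containing residues here: none (0).
The two groups share no amino acid, so total = 1 + 0 = 1.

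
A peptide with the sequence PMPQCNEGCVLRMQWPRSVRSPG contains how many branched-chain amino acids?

V, L, and I make up the branched-chain aliphatic group.
Matching residues: V10, L11, V19.

3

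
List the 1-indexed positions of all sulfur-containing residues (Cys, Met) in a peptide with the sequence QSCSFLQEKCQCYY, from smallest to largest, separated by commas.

Matching residues: C3, C10, C12.

3, 10, 12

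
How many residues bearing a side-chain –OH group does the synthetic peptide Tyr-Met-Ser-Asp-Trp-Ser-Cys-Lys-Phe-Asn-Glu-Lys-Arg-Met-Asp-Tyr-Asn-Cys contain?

The –OH-bearing residues are Ser, Thr (aliphatic alcohols), and Tyr (phenol).
Matching residues: Tyr1, Ser3, Ser6, Tyr16.

4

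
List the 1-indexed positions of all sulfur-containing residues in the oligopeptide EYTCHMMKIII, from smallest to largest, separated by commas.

4, 6, 7

Only Cys (C) and Met (M) have a sulfur atom in the side chain.
Matching residues: C4, M6, M7.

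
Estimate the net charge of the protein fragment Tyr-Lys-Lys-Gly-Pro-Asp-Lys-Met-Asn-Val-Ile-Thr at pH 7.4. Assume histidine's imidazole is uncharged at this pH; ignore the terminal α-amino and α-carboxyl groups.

Near pH 7.4, K and R contribute +1 each, D and E contribute −1 each, and every other side chain (His included, as stated) is uncharged.
Positive (K, R): Lys2, Lys3, Lys7 → +3.
Negative (D, E): Asp6 → −1.
Net charge = (+3) + (−1) = +2.

+2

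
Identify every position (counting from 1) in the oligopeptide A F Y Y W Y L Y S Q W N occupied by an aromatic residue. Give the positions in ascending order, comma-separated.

The aromatic amino acids are Phe (F, benzyl), Trp (W, indole), and Tyr (Y, phenol).
Matching residues: F2, Y3, Y4, W5, Y6, Y8, W11.

2, 3, 4, 5, 6, 8, 11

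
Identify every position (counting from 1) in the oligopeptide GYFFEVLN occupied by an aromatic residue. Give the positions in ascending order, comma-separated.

Phenylalanine (F), tryptophan (W), and tyrosine (Y) have aromatic ring side chains.
Matching residues: Y2, F3, F4.

2, 3, 4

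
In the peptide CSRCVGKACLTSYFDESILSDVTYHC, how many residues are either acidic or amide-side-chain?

3

Acidic: D, E. Amide-side-chain: N, Q.
Acidic residues here: D15, E16, D21 (3).
Amide-side-chain residues here: none (0).
The two groups share no amino acid, so total = 3 + 0 = 3.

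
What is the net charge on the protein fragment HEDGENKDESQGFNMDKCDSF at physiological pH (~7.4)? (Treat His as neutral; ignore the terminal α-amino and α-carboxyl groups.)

-5

At pH ~7.4 the Lys and Arg side chains are protonated (+1), the Asp and Glu side chains are deprotonated (−1), and with His taken as neutral all other side chains carry no charge.
Positive (K, R): K7, K17 → +2.
Negative (D, E): E2, D3, E5, D8, E9, D16, D19 → −7.
Net charge = (+2) + (−7) = −5.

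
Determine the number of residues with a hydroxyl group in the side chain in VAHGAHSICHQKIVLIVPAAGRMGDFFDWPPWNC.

S, T, and Y are the three residues with a side-chain hydroxyl.
Matching residues: S7.

1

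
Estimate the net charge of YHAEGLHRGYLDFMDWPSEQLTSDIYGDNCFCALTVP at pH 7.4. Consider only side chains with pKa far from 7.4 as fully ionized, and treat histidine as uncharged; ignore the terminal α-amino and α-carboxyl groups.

-5

The side chains ionized at physiological pH are Lys/Arg (+1) and Asp/Glu (−1); with His treated as neutral, nothing else contributes.
Positive (K, R): R8 → +1.
Negative (D, E): E4, D12, D15, E19, D24, D28 → −6.
Net charge = (+1) + (−6) = −5.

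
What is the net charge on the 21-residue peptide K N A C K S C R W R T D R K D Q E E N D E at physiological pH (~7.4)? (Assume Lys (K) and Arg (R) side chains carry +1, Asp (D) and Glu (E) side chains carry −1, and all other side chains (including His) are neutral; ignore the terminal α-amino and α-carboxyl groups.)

Positive (K, R): K1, K5, R8, R10, R13, K14 → +6.
Negative (D, E): D12, D15, E17, E18, D20, E21 → −6.
Net charge = (+6) + (−6) = 0.

0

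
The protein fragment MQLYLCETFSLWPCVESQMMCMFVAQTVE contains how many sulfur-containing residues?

7

The sulfur-bearing residues are cysteine (–SH) and methionine (–S–CH₃).
Matching residues: M1, C6, C14, M19, M20, C21, M22.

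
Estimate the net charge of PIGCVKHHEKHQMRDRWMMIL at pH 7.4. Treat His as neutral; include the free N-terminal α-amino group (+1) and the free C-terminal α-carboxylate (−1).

At pH ~7.4 the Lys and Arg side chains are protonated (+1), the Asp and Glu side chains are deprotonated (−1), and with His taken as neutral all other side chains carry no charge.
Positive (K, R): K6, K10, R14, R16 → +4.
Negative (D, E): E9, D15 → −2.
The N-terminus (+1) and C-terminus (−1) cancel.
Net charge = (+4) + (−2) = +2.

+2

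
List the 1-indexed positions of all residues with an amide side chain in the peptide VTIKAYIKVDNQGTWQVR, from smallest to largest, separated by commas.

11, 12, 16

Asparagine (N) and glutamine (Q) have uncharged amide side chains.
Matching residues: N11, Q12, Q16.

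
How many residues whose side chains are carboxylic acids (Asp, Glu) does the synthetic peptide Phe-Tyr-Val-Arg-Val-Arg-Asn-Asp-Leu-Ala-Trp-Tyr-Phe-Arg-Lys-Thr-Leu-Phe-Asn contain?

1

Matching residues: Asp8.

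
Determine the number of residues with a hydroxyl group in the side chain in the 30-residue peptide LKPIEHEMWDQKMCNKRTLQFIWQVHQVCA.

1

The –OH-bearing residues are Ser, Thr (aliphatic alcohols), and Tyr (phenol).
Matching residues: T18.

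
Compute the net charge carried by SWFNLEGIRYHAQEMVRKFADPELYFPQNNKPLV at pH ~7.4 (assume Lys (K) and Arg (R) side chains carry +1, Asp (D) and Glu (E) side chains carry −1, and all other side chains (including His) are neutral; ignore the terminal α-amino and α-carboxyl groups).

0

Positive (K, R): R9, R17, K18, K31 → +4.
Negative (D, E): E6, E14, D21, E23 → −4.
Net charge = (+4) + (−4) = 0.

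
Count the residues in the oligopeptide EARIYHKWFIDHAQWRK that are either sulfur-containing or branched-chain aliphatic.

2

Sulfur-containing: C, M. Branched-chain aliphatic: I, L, V.
Sulfur-containing residues here: none (0).
Branched-chain aliphatic residues here: I4, I10 (2).
The two groups share no amino acid, so total = 0 + 2 = 2.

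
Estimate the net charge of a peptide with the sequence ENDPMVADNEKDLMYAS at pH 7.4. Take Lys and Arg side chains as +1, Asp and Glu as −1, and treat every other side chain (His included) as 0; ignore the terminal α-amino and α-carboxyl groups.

-4

Positive (K, R): K11 → +1.
Negative (D, E): E1, D3, D8, E10, D12 → −5.
Net charge = (+1) + (−5) = −4.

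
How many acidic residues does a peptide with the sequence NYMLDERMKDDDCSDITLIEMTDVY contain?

Only D (aspartate) and E (glutamate) carry a side-chain carboxylic acid.
Matching residues: D5, E6, D10, D11, D12, D15, E20, D23.

8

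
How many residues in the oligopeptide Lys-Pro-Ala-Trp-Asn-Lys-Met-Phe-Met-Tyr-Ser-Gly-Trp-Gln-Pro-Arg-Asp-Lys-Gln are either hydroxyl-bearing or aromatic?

Hydroxyl-bearing: S, T, Y. Aromatic: F, W, Y.
Hydroxyl-bearing residues here: Tyr10, Ser11 (2).
Aromatic residues here: Trp4, Phe8, Tyr10, Trp13 (4).
Y is in both groups, so the 1 Y residue must not be double-counted.
Total = 2 + 4 − 1 = 5.

5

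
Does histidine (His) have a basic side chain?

K, R, and H are the three residues with basic side chains (ε-amine, guanidinium, and imidazole respectively).
Histidine is in this group.

Yes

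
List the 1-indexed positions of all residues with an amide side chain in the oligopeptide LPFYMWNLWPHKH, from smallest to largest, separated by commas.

7

Asparagine (N) and glutamine (Q) have uncharged amide side chains.
Matching residues: N7.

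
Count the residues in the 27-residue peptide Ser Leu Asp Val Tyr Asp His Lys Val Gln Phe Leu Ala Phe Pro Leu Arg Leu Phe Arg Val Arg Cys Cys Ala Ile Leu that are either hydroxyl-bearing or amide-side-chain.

3

Hydroxyl-bearing: S, T, Y. Amide-side-chain: N, Q.
Hydroxyl-bearing residues here: Ser1, Tyr5 (2).
Amide-side-chain residues here: Gln10 (1).
The two groups share no amino acid, so total = 2 + 1 = 3.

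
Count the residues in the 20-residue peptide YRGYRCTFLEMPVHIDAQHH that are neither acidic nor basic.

13

Acidic: D, E. Basic: K, R, H. All other residues are neither.
Matching residues: Y1, G3, Y4, C6, T7, F8, L9, M11, P12, V13, I15, A17, Q18.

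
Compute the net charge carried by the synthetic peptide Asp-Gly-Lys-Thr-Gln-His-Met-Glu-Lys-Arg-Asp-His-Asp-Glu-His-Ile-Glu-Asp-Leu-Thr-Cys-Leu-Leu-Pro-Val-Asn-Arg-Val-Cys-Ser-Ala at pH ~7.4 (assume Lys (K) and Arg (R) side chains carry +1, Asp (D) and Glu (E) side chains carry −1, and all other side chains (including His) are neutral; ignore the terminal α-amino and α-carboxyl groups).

-3

Positive (K, R): Lys3, Lys9, Arg10, Arg27 → +4.
Negative (D, E): Asp1, Glu8, Asp11, Asp13, Glu14, Glu17, Asp18 → −7.
Net charge = (+4) + (−7) = −3.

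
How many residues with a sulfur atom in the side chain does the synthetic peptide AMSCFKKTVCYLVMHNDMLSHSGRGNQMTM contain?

Only Cys (C) and Met (M) have a sulfur atom in the side chain.
Matching residues: M2, C4, C10, M14, M18, M28, M30.

7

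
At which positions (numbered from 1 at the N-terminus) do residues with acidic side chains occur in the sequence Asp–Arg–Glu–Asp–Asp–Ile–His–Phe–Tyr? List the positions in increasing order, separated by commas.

The acidic residues are Asp (D) and Glu (E), whose side chains end in a carboxylate group.
Matching residues: Asp1, Glu3, Asp4, Asp5.

1, 3, 4, 5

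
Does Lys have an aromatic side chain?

F, W, and Y each carry an aromatic ring on the side chain.
Lysine is not in this group.

No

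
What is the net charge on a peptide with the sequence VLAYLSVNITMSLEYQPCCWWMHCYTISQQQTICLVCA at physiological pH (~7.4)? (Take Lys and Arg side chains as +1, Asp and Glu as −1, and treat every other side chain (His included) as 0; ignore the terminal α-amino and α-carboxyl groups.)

Positive (K, R): none → +0.
Negative (D, E): E14 → −1.
Net charge = (+0) + (−1) = −1.

-1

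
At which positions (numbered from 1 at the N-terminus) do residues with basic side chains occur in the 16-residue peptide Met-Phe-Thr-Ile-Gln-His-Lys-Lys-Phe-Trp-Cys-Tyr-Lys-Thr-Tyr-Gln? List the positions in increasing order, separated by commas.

K, R, and H are the three residues with basic side chains (ε-amine, guanidinium, and imidazole respectively).
Matching residues: His6, Lys7, Lys8, Lys13.

6, 7, 8, 13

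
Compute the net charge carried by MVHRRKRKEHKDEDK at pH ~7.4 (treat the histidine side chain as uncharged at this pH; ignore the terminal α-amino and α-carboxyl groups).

The side chains ionized at physiological pH are Lys/Arg (+1) and Asp/Glu (−1); with His treated as neutral, nothing else contributes.
Positive (K, R): R4, R5, K6, R7, K8, K11, K15 → +7.
Negative (D, E): E9, D12, E13, D14 → −4.
Net charge = (+7) + (−4) = +3.

+3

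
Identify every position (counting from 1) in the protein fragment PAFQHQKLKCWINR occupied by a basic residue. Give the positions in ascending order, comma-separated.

Lysine (K), arginine (R), and histidine (H) have basic, nitrogen-containing side chains.
Matching residues: H5, K7, K9, R14.

5, 7, 9, 14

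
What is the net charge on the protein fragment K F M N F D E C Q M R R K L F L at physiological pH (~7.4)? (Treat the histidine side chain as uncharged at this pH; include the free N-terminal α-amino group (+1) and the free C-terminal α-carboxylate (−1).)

+2

Near pH 7.4, K and R contribute +1 each, D and E contribute −1 each, and every other side chain (His included, as stated) is uncharged.
Positive (K, R): K1, R11, R12, K13 → +4.
Negative (D, E): D6, E7 → −2.
The N-terminus (+1) and C-terminus (−1) cancel.
Net charge = (+4) + (−2) = +2.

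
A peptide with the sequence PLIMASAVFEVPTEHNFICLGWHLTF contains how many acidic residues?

Aspartate (D) and glutamate (E) have carboxylic-acid side chains and are the acidic amino acids.
Matching residues: E10, E14.

2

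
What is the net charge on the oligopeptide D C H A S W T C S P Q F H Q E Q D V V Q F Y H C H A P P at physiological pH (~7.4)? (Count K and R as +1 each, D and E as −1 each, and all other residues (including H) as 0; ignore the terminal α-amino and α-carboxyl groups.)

-3

Positive (K, R): none → +0.
Negative (D, E): D1, E15, D17 → −3.
Net charge = (+0) + (−3) = −3.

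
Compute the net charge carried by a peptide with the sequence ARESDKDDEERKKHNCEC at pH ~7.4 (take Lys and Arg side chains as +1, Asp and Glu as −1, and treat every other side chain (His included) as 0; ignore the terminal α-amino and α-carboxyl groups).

Positive (K, R): R2, K6, R11, K12, K13 → +5.
Negative (D, E): E3, D5, D7, D8, E9, E10, E17 → −7.
Net charge = (+5) + (−7) = −2.

-2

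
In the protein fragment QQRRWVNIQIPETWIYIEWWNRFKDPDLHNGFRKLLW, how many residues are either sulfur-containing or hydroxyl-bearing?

2

Sulfur-containing: C, M. Hydroxyl-bearing: S, T, Y.
Sulfur-containing residues here: none (0).
Hydroxyl-bearing residues here: T13, Y16 (2).
The two groups share no amino acid, so total = 0 + 2 = 2.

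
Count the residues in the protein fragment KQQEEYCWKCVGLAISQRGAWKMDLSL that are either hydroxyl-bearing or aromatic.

5

Hydroxyl-bearing: S, T, Y. Aromatic: F, W, Y.
Hydroxyl-bearing residues here: Y6, S16, S26 (3).
Aromatic residues here: Y6, W8, W21 (3).
Y is in both groups, so the 1 Y residue must not be double-counted.
Total = 3 + 3 − 1 = 5.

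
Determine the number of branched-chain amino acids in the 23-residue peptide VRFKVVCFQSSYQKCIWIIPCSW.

The BCAAs are Val, Leu, and Ile — aliphatic side chains with a branch point.
Matching residues: V1, V5, V6, I16, I18, I19.

6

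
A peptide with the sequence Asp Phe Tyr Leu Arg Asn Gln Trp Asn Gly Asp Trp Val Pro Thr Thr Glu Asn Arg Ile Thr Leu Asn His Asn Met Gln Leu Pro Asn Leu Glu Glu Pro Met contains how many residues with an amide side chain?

8

The amide-side-chain residues are Asn (N) and Gln (Q).
Matching residues: Asn6, Gln7, Asn9, Asn18, Asn23, Asn25, Gln27, Asn30.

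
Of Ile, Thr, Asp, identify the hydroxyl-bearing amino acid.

Thr

The –OH-bearing residues are Ser, Thr (aliphatic alcohols), and Tyr (phenol).
Of the listed options, only Thr belongs to this group.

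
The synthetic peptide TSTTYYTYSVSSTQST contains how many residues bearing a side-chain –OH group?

14

The –OH-bearing residues are Ser, Thr (aliphatic alcohols), and Tyr (phenol).
Matching residues: T1, S2, T3, T4, Y5, Y6, T7, Y8, S9, S11, S12, T13, S15, T16.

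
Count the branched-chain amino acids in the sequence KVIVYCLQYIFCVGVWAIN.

V, L, and I make up the branched-chain aliphatic group.
Matching residues: V2, I3, V4, L7, I10, V13, V15, I18.

8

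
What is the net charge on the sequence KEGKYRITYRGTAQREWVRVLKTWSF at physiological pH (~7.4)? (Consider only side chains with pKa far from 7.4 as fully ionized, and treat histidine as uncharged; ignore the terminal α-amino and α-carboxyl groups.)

The side chains ionized at physiological pH are Lys/Arg (+1) and Asp/Glu (−1); with His treated as neutral, nothing else contributes.
Positive (K, R): K1, K4, R6, R10, R15, R19, K22 → +7.
Negative (D, E): E2, E16 → −2.
Net charge = (+7) + (−2) = +5.

+5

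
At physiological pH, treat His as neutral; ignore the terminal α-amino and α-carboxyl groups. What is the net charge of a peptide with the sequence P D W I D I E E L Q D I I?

-5

Near pH 7.4, K and R contribute +1 each, D and E contribute −1 each, and every other side chain (His included, as stated) is uncharged.
Positive (K, R): none → +0.
Negative (D, E): D2, D5, E7, E8, D11 → −5.
Net charge = (+0) + (−5) = −5.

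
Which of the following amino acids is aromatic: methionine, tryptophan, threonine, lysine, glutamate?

F, W, and Y each carry an aromatic ring on the side chain.
Of the listed options, only tryptophan belongs to this group.

tryptophan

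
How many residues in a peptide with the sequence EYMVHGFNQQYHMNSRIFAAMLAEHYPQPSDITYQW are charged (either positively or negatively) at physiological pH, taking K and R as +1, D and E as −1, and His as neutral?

Charged side chains at pH ~7.4: K, R (positive); D, E (negative).
Matching residues: E1, R16, E24, D31.

4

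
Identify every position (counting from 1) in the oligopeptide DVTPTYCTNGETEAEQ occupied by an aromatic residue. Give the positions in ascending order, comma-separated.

6

Phenylalanine (F), tryptophan (W), and tyrosine (Y) have aromatic ring side chains.
Matching residues: Y6.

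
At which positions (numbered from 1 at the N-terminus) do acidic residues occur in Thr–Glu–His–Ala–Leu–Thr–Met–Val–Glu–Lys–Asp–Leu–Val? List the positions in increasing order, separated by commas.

Only D (aspartate) and E (glutamate) carry a side-chain carboxylic acid.
Matching residues: Glu2, Glu9, Asp11.

2, 9, 11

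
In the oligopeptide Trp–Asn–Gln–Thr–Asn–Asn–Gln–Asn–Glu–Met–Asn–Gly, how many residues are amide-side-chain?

The amide-side-chain residues are Asn (N) and Gln (Q).
Matching residues: Asn2, Gln3, Asn5, Asn6, Gln7, Asn8, Asn11.

7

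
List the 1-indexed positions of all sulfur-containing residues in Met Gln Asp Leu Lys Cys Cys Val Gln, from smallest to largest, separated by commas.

Cysteine (C, thiol) and methionine (M, thioether) are the two sulfur-containing amino acids.
Matching residues: Met1, Cys6, Cys7.

1, 6, 7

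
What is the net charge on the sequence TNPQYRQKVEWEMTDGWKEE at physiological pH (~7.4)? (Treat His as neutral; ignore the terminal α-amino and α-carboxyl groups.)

At pH ~7.4 the Lys and Arg side chains are protonated (+1), the Asp and Glu side chains are deprotonated (−1), and with His taken as neutral all other side chains carry no charge.
Positive (K, R): R6, K8, K18 → +3.
Negative (D, E): E10, E12, D15, E19, E20 → −5.
Net charge = (+3) + (−5) = −2.

-2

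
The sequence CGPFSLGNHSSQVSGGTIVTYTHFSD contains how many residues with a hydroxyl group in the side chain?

The –OH-bearing residues are Ser, Thr (aliphatic alcohols), and Tyr (phenol).
Matching residues: S5, S10, S11, S14, T17, T20, Y21, T22, S25.

9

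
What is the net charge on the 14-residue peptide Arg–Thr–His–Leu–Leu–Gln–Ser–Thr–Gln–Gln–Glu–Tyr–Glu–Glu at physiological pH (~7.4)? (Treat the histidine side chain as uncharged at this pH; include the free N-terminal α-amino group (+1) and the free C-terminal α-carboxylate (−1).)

-2

The side chains ionized at physiological pH are Lys/Arg (+1) and Asp/Glu (−1); with His treated as neutral, nothing else contributes.
Positive (K, R): Arg1 → +1.
Negative (D, E): Glu11, Glu13, Glu14 → −3.
The N-terminus (+1) and C-terminus (−1) cancel.
Net charge = (+1) + (−3) = −2.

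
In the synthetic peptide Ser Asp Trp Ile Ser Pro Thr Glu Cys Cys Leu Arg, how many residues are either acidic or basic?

Acidic: D, E. Basic: H, K, R.
Acidic residues here: Asp2, Glu8 (2).
Basic residues here: Arg12 (1).
The two groups share no amino acid, so total = 2 + 1 = 3.

3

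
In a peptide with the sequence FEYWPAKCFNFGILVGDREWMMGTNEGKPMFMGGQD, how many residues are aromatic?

Phenylalanine (F), tryptophan (W), and tyrosine (Y) have aromatic ring side chains.
Matching residues: F1, Y3, W4, F9, F11, W20, F31.

7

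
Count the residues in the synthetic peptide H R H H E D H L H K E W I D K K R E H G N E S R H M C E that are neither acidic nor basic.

Acidic: D, E. Basic: K, R, H. All other residues are neither.
Matching residues: L8, W12, I13, G20, N21, S23, M26, C27.

8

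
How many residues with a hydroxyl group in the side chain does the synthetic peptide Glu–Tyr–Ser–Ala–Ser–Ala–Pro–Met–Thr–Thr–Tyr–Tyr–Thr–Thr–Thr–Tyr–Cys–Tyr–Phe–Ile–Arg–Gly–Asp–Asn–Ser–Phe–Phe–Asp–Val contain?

13

S, T, and Y are the three residues with a side-chain hydroxyl.
Matching residues: Tyr2, Ser3, Ser5, Thr9, Thr10, Tyr11, Tyr12, Thr13, Thr14, Thr15, Tyr16, Tyr18, Ser25.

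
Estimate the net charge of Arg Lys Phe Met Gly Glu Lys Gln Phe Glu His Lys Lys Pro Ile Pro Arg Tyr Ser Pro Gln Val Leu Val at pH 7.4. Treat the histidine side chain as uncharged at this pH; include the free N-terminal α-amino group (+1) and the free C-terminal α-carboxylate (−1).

Near pH 7.4, K and R contribute +1 each, D and E contribute −1 each, and every other side chain (His included, as stated) is uncharged.
Positive (K, R): Arg1, Lys2, Lys7, Lys12, Lys13, Arg17 → +6.
Negative (D, E): Glu6, Glu10 → −2.
The N-terminus (+1) and C-terminus (−1) cancel.
Net charge = (+6) + (−2) = +4.

+4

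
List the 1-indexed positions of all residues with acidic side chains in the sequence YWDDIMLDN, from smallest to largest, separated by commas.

3, 4, 8

The acidic residues are Asp (D) and Glu (E), whose side chains end in a carboxylate group.
Matching residues: D3, D4, D8.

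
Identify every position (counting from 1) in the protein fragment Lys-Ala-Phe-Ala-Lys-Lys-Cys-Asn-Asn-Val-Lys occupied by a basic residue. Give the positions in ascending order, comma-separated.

1, 5, 6, 11

Matching residues: Lys1, Lys5, Lys6, Lys11.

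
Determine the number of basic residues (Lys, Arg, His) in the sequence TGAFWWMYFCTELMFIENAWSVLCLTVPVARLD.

1

Matching residues: R31.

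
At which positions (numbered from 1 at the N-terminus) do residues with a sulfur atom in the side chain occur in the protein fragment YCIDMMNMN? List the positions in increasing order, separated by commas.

The sulfur-bearing residues are cysteine (–SH) and methionine (–S–CH₃).
Matching residues: C2, M5, M6, M8.

2, 5, 6, 8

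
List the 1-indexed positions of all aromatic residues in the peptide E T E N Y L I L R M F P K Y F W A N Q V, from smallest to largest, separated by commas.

5, 11, 14, 15, 16

Phenylalanine (F), tryptophan (W), and tyrosine (Y) have aromatic ring side chains.
Matching residues: Y5, F11, Y14, F15, W16.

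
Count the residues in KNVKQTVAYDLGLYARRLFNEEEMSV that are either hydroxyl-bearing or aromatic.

5

Hydroxyl-bearing: S, T, Y. Aromatic: F, W, Y.
Hydroxyl-bearing residues here: T6, Y9, Y14, S25 (4).
Aromatic residues here: Y9, Y14, F19 (3).
Y is in both groups, so the 2 Y residues must not be double-counted.
Total = 4 + 3 − 2 = 5.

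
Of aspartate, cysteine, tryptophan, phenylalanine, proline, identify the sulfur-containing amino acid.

The sulfur-bearing residues are cysteine (–SH) and methionine (–S–CH₃).
Of the listed options, only cysteine belongs to this group.

cysteine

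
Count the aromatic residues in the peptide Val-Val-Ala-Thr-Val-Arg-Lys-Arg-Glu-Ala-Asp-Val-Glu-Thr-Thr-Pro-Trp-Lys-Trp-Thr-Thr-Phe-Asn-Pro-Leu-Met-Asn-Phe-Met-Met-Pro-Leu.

Phenylalanine (F), tryptophan (W), and tyrosine (Y) have aromatic ring side chains.
Matching residues: Trp17, Trp19, Phe22, Phe28.

4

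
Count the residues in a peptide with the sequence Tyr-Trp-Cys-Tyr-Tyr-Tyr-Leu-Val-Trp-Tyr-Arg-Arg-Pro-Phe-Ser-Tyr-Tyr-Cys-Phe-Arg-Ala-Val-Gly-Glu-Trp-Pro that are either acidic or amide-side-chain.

Acidic: D, E. Amide-side-chain: N, Q.
Acidic residues here: Glu24 (1).
Amide-side-chain residues here: none (0).
The two groups share no amino acid, so total = 1 + 0 = 1.

1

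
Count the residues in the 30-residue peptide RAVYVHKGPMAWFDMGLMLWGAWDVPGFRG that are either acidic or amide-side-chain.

Acidic: D, E. Amide-side-chain: N, Q.
Acidic residues here: D14, D24 (2).
Amide-side-chain residues here: none (0).
The two groups share no amino acid, so total = 2 + 0 = 2.

2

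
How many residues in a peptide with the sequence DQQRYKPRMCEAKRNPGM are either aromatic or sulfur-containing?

4

Aromatic: F, W, Y. Sulfur-containing: C, M.
Aromatic residues here: Y5 (1).
Sulfur-containing residues here: M9, C10, M18 (3).
The two groups share no amino acid, so total = 1 + 3 = 4.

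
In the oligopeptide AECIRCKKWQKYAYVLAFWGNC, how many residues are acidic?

1

The acidic residues are Asp (D) and Glu (E), whose side chains end in a carboxylate group.
Matching residues: E2.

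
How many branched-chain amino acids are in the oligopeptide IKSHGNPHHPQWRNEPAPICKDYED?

2

Valine (V), leucine (L), and isoleucine (I) are the branched-chain amino acids.
Matching residues: I1, I19.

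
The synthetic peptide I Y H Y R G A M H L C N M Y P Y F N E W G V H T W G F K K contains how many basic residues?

Lysine (K), arginine (R), and histidine (H) have basic, nitrogen-containing side chains.
Matching residues: H3, R5, H9, H23, K28, K29.

6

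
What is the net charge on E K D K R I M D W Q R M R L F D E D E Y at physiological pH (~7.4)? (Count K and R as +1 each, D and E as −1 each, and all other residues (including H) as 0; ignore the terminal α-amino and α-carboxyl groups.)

Positive (K, R): K2, K4, R5, R11, R13 → +5.
Negative (D, E): E1, D3, D8, D16, E17, D18, E19 → −7.
Net charge = (+5) + (−7) = −2.

-2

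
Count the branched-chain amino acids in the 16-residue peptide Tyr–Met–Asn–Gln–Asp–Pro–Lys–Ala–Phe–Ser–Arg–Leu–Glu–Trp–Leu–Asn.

Valine (V), leucine (L), and isoleucine (I) are the branched-chain amino acids.
Matching residues: Leu12, Leu15.

2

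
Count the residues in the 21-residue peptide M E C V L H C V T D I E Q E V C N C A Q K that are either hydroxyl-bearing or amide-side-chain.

Hydroxyl-bearing: S, T, Y. Amide-side-chain: N, Q.
Hydroxyl-bearing residues here: T9 (1).
Amide-side-chain residues here: Q13, N17, Q20 (3).
The two groups share no amino acid, so total = 1 + 3 = 4.

4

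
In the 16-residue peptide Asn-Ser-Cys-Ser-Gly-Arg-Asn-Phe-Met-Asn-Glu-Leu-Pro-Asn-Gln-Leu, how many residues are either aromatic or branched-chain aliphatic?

3

Aromatic: F, W, Y. Branched-chain aliphatic: I, L, V.
Aromatic residues here: Phe8 (1).
Branched-chain aliphatic residues here: Leu12, Leu16 (2).
The two groups share no amino acid, so total = 1 + 2 = 3.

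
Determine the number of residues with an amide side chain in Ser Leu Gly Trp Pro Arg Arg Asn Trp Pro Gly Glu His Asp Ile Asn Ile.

Only N (asparagine) and Q (glutamine) carry a side-chain carboxamide.
Matching residues: Asn8, Asn16.

2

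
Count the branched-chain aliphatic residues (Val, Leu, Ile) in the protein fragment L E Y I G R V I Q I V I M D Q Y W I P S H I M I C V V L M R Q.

Matching residues: L1, I4, V7, I8, I10, V11, I12, I18, I22, I24, V26, V27, L28.

13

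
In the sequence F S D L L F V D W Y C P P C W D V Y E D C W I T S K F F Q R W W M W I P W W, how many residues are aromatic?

14

The aromatic amino acids are Phe (F, benzyl), Trp (W, indole), and Tyr (Y, phenol).
Matching residues: F1, F6, W9, Y10, W15, Y18, W22, F27, F28, W31, W32, W34, W37, W38.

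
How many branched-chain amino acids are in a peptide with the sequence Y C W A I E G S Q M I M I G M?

Valine (V), leucine (L), and isoleucine (I) are the branched-chain amino acids.
Matching residues: I5, I11, I13.

3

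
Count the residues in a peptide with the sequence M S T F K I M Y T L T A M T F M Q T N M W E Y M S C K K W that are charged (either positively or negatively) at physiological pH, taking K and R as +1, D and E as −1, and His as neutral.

Charged side chains at pH ~7.4: K, R (positive); D, E (negative).
Matching residues: K5, E22, K27, K28.

4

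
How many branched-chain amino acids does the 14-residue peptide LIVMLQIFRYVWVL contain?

8

V, L, and I make up the branched-chain aliphatic group.
Matching residues: L1, I2, V3, L5, I7, V11, V13, L14.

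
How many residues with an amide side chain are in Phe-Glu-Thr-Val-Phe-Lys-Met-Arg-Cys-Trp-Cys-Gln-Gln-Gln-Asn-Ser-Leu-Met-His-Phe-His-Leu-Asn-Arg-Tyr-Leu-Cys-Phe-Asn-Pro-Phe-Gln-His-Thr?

Only N (asparagine) and Q (glutamine) carry a side-chain carboxamide.
Matching residues: Gln12, Gln13, Gln14, Asn15, Asn23, Asn29, Gln32.

7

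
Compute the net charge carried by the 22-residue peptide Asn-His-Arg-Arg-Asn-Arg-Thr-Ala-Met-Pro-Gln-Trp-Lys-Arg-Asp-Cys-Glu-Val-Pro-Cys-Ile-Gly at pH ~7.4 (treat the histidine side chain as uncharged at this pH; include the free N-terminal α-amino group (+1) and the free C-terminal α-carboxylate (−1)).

The side chains ionized at physiological pH are Lys/Arg (+1) and Asp/Glu (−1); with His treated as neutral, nothing else contributes.
Positive (K, R): Arg3, Arg4, Arg6, Lys13, Arg14 → +5.
Negative (D, E): Asp15, Glu17 → −2.
The N-terminus (+1) and C-terminus (−1) cancel.
Net charge = (+5) + (−2) = +3.

+3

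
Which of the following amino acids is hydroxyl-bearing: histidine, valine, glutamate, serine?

The –OH-bearing residues are Ser, Thr (aliphatic alcohols), and Tyr (phenol).
Of the listed options, only serine belongs to this group.

serine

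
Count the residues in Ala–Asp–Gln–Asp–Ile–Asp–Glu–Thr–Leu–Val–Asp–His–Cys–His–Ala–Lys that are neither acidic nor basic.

8

Acidic: D, E. Basic: K, R, H. All other residues are neither.
Matching residues: Ala1, Gln3, Ile5, Thr8, Leu9, Val10, Cys13, Ala15.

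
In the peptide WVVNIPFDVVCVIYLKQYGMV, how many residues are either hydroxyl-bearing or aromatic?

4

Hydroxyl-bearing: S, T, Y. Aromatic: F, W, Y.
Hydroxyl-bearing residues here: Y14, Y18 (2).
Aromatic residues here: W1, F7, Y14, Y18 (4).
Y is in both groups, so the 2 Y residues must not be double-counted.
Total = 2 + 4 − 2 = 4.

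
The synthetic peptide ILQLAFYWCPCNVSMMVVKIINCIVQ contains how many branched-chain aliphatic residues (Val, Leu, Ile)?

Matching residues: I1, L2, L4, V13, V17, V18, I20, I21, I24, V25.

10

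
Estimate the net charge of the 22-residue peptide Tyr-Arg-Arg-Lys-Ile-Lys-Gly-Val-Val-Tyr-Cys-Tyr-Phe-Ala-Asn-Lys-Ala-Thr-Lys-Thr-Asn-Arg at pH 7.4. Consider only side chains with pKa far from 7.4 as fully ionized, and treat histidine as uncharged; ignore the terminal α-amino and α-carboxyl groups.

+7

At pH ~7.4 the Lys and Arg side chains are protonated (+1), the Asp and Glu side chains are deprotonated (−1), and with His taken as neutral all other side chains carry no charge.
Positive (K, R): Arg2, Arg3, Lys4, Lys6, Lys16, Lys19, Arg22 → +7.
Negative (D, E): none → −0.
Net charge = (+7) + (−0) = +7.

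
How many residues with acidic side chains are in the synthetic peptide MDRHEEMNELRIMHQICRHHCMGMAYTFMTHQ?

4

The acidic residues are Asp (D) and Glu (E), whose side chains end in a carboxylate group.
Matching residues: D2, E5, E6, E9.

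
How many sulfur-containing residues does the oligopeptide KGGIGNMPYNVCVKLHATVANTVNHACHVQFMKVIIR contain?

Only Cys (C) and Met (M) have a sulfur atom in the side chain.
Matching residues: M7, C12, C27, M32.

4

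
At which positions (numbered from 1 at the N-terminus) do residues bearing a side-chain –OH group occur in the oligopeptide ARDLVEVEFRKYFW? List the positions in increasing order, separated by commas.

12

Serine (S), threonine (T), and tyrosine (Y) each carry a hydroxyl group on the side chain.
Matching residues: Y12.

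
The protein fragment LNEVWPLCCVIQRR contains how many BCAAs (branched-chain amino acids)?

V, L, and I make up the branched-chain aliphatic group.
Matching residues: L1, V4, L7, V10, I11.

5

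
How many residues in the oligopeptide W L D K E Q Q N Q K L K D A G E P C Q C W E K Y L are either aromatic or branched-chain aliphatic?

6

Aromatic: F, W, Y. Branched-chain aliphatic: I, L, V.
Aromatic residues here: W1, W21, Y24 (3).
Branched-chain aliphatic residues here: L2, L11, L25 (3).
The two groups share no amino acid, so total = 3 + 3 = 6.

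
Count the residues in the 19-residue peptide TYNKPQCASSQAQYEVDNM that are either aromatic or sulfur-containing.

4

Aromatic: F, W, Y. Sulfur-containing: C, M.
Aromatic residues here: Y2, Y14 (2).
Sulfur-containing residues here: C7, M19 (2).
The two groups share no amino acid, so total = 2 + 2 = 4.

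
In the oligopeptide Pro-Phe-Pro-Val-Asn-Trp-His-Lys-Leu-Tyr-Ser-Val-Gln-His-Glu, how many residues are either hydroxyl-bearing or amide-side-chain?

Hydroxyl-bearing: S, T, Y. Amide-side-chain: N, Q.
Hydroxyl-bearing residues here: Tyr10, Ser11 (2).
Amide-side-chain residues here: Asn5, Gln13 (2).
The two groups share no amino acid, so total = 2 + 2 = 4.

4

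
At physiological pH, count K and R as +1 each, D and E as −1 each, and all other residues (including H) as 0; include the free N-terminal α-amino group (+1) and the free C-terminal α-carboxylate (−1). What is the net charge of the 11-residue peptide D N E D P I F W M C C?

Positive (K, R): none → +0.
Negative (D, E): D1, E3, D4 → −3.
The N-terminus (+1) and C-terminus (−1) cancel.
Net charge = (+0) + (−3) = −3.

-3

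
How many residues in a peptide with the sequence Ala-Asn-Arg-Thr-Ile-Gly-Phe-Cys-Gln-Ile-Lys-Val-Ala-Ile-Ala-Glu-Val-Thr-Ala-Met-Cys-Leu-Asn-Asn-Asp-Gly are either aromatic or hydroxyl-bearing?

Aromatic: F, W, Y. Hydroxyl-bearing: S, T, Y.
Aromatic residues here: Phe7 (1).
Hydroxyl-bearing residues here: Thr4, Thr18 (2).
(Y belongs to both groups, but none appear in this sequence.) Total = 1 + 2 = 3.

3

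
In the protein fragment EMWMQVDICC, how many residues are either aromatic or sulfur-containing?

5

Aromatic: F, W, Y. Sulfur-containing: C, M.
Aromatic residues here: W3 (1).
Sulfur-containing residues here: M2, M4, C9, C10 (4).
The two groups share no amino acid, so total = 1 + 4 = 5.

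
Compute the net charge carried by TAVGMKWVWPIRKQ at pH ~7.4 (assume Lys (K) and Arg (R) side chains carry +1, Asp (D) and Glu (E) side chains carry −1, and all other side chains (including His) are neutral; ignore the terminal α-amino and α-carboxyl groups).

Positive (K, R): K6, R12, K13 → +3.
Negative (D, E): none → −0.
Net charge = (+3) + (−0) = +3.

+3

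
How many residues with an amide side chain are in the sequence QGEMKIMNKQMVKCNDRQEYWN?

The amide-side-chain residues are Asn (N) and Gln (Q).
Matching residues: Q1, N8, Q10, N15, Q18, N22.

6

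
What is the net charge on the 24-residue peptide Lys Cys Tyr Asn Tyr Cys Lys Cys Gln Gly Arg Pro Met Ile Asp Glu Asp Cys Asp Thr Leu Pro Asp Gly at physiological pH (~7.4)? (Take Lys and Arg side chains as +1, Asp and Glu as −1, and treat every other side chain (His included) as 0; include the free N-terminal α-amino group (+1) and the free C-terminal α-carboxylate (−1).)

Positive (K, R): Lys1, Lys7, Arg11 → +3.
Negative (D, E): Asp15, Glu16, Asp17, Asp19, Asp23 → −5.
The N-terminus (+1) and C-terminus (−1) cancel.
Net charge = (+3) + (−5) = −2.

-2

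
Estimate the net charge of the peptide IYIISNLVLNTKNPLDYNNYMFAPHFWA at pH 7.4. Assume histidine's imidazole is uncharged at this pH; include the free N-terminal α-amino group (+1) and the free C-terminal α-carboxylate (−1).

At pH ~7.4 the Lys and Arg side chains are protonated (+1), the Asp and Glu side chains are deprotonated (−1), and with His taken as neutral all other side chains carry no charge.
Positive (K, R): K12 → +1.
Negative (D, E): D16 → −1.
The N-terminus (+1) and C-terminus (−1) cancel.
Net charge = (+1) + (−1) = 0.

0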